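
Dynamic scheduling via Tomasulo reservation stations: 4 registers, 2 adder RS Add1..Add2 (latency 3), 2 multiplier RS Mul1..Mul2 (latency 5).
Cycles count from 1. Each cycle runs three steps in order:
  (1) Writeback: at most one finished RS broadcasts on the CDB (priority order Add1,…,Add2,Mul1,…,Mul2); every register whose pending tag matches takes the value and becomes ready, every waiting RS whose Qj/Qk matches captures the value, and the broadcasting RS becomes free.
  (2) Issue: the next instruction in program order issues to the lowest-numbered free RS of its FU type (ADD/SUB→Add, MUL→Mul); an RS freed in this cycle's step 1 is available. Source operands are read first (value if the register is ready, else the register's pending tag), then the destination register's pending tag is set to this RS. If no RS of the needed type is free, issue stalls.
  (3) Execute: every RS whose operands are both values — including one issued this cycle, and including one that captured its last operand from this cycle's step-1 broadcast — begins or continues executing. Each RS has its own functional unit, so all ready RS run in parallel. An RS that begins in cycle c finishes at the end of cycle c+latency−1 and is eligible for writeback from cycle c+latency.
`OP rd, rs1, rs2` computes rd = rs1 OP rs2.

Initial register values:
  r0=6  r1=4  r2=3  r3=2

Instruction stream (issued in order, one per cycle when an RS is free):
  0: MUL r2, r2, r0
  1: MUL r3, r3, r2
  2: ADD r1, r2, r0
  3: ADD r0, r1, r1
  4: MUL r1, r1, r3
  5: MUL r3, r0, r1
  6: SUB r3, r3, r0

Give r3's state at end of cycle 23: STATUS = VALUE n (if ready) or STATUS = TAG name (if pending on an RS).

STATUS = TAG Add1

  c1: issue MUL r2<-Mul1  regs: r0:6,r1:4,r2:Mul1,r3:2
  c2: issue MUL r3<-Mul2  regs: r0:6,r1:4,r2:Mul1,r3:Mul2
  c3: issue ADD r1<-Add1  regs: r0:6,r1:Add1,r2:Mul1,r3:Mul2
  c4: issue ADD r0<-Add2  regs: r0:Add2,r1:Add1,r2:Mul1,r3:Mul2
  c5: stall  regs: r0:Add2,r1:Add1,r2:Mul1,r3:Mul2
  c6: CDB Mul1=18; issue MUL r1<-Mul1  regs: r0:Add2,r1:Mul1,r2:18,r3:Mul2
  c7: stall  regs: r0:Add2,r1:Mul1,r2:18,r3:Mul2
  c8: stall  regs: r0:Add2,r1:Mul1,r2:18,r3:Mul2
  c9: CDB Add1=24; stall  regs: r0:Add2,r1:Mul1,r2:18,r3:Mul2
  c10: stall  regs: r0:Add2,r1:Mul1,r2:18,r3:Mul2
  c11: CDB Mul2=36; issue MUL r3<-Mul2  regs: r0:Add2,r1:Mul1,r2:18,r3:Mul2
  c12: CDB Add2=48; issue SUB r3<-Add1  regs: r0:48,r1:Mul1,r2:18,r3:Add1
  c13: -  regs: r0:48,r1:Mul1,r2:18,r3:Add1
  c14: -  regs: r0:48,r1:Mul1,r2:18,r3:Add1
  c15: -  regs: r0:48,r1:Mul1,r2:18,r3:Add1
  c16: CDB Mul1=864  regs: r0:48,r1:864,r2:18,r3:Add1
  c17: -  regs: r0:48,r1:864,r2:18,r3:Add1
  c18: -  regs: r0:48,r1:864,r2:18,r3:Add1
  c19: -  regs: r0:48,r1:864,r2:18,r3:Add1
  c20: -  regs: r0:48,r1:864,r2:18,r3:Add1
  c21: CDB Mul2=41472  regs: r0:48,r1:864,r2:18,r3:Add1
  c22: -  regs: r0:48,r1:864,r2:18,r3:Add1
  c23: -  regs: r0:48,r1:864,r2:18,r3:Add1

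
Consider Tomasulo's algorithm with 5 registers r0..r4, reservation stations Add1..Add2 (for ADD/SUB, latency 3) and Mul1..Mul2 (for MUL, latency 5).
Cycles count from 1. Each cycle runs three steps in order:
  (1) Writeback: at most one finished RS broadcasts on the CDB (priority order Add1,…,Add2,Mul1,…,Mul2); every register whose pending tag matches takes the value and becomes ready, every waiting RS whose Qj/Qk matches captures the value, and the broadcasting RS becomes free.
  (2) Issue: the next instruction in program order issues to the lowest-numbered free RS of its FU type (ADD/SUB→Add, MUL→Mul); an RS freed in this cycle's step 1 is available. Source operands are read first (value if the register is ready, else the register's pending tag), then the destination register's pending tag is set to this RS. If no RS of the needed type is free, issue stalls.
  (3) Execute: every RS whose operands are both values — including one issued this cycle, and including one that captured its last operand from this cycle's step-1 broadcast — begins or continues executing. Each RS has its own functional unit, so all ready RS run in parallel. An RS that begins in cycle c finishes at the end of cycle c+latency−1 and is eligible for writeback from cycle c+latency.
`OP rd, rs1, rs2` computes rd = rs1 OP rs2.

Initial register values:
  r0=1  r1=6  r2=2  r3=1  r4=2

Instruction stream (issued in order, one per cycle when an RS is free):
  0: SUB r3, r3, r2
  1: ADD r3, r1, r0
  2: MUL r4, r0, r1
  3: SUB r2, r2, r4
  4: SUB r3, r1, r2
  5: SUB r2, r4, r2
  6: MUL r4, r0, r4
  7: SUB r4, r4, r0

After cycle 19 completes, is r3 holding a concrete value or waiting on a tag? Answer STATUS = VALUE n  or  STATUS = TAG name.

STATUS = VALUE 10

c1: issue SUB r3<-Add1 | r0:1,r1:6,r2:2,r3:Add1,r4:2
c2: issue ADD r3<-Add2 | r0:1,r1:6,r2:2,r3:Add2,r4:2
c3: issue MUL r4<-Mul1 | r0:1,r1:6,r2:2,r3:Add2,r4:Mul1
c4: CDB Add1=-1; issue SUB r2<-Add1 | r0:1,r1:6,r2:Add1,r3:Add2,r4:Mul1
c5: CDB Add2=7; issue SUB r3<-Add2 | r0:1,r1:6,r2:Add1,r3:Add2,r4:Mul1
c6: stall | r0:1,r1:6,r2:Add1,r3:Add2,r4:Mul1
c7: stall | r0:1,r1:6,r2:Add1,r3:Add2,r4:Mul1
c8: CDB Mul1=6; stall | r0:1,r1:6,r2:Add1,r3:Add2,r4:6
c9: stall | r0:1,r1:6,r2:Add1,r3:Add2,r4:6
c10: stall | r0:1,r1:6,r2:Add1,r3:Add2,r4:6
c11: CDB Add1=-4; issue SUB r2<-Add1 | r0:1,r1:6,r2:Add1,r3:Add2,r4:6
c12: issue MUL r4<-Mul1 | r0:1,r1:6,r2:Add1,r3:Add2,r4:Mul1
c13: stall | r0:1,r1:6,r2:Add1,r3:Add2,r4:Mul1
c14: CDB Add1=10; issue SUB r4<-Add1 | r0:1,r1:6,r2:10,r3:Add2,r4:Add1
c15: CDB Add2=10 | r0:1,r1:6,r2:10,r3:10,r4:Add1
c16: - | r0:1,r1:6,r2:10,r3:10,r4:Add1
c17: CDB Mul1=6 | r0:1,r1:6,r2:10,r3:10,r4:Add1
c18: - | r0:1,r1:6,r2:10,r3:10,r4:Add1
c19: - | r0:1,r1:6,r2:10,r3:10,r4:Add1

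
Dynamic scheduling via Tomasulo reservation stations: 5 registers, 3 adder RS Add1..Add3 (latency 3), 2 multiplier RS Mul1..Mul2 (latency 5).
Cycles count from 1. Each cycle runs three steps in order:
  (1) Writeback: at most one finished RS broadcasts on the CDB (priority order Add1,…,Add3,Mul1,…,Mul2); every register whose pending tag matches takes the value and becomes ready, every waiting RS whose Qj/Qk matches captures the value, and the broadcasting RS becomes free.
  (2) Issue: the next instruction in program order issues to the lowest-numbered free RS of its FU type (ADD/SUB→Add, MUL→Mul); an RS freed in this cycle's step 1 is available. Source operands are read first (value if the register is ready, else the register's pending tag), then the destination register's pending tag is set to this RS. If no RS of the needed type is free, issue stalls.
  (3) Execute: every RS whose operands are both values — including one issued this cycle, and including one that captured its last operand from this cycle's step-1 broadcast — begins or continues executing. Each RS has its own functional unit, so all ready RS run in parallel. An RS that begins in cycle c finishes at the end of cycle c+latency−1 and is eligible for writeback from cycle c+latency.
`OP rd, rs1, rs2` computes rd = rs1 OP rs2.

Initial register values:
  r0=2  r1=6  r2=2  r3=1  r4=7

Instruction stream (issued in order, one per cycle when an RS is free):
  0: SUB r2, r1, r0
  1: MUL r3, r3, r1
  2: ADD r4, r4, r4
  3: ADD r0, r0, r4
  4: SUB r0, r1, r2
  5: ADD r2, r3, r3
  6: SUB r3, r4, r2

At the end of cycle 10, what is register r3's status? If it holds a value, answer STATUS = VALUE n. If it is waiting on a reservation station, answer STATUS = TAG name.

STATUS = TAG Add3

c1: issue SUB r2<-Add1 | r0:2,r1:6,r2:Add1,r3:1,r4:7
c2: issue MUL r3<-Mul1 | r0:2,r1:6,r2:Add1,r3:Mul1,r4:7
c3: issue ADD r4<-Add2 | r0:2,r1:6,r2:Add1,r3:Mul1,r4:Add2
c4: CDB Add1=4; issue ADD r0<-Add1 | r0:Add1,r1:6,r2:4,r3:Mul1,r4:Add2
c5: issue SUB r0<-Add3 | r0:Add3,r1:6,r2:4,r3:Mul1,r4:Add2
c6: CDB Add2=14; issue ADD r2<-Add2 | r0:Add3,r1:6,r2:Add2,r3:Mul1,r4:14
c7: CDB Mul1=6; stall | r0:Add3,r1:6,r2:Add2,r3:6,r4:14
c8: CDB Add3=2; issue SUB r3<-Add3 | r0:2,r1:6,r2:Add2,r3:Add3,r4:14
c9: CDB Add1=16 | r0:2,r1:6,r2:Add2,r3:Add3,r4:14
c10: CDB Add2=12 | r0:2,r1:6,r2:12,r3:Add3,r4:14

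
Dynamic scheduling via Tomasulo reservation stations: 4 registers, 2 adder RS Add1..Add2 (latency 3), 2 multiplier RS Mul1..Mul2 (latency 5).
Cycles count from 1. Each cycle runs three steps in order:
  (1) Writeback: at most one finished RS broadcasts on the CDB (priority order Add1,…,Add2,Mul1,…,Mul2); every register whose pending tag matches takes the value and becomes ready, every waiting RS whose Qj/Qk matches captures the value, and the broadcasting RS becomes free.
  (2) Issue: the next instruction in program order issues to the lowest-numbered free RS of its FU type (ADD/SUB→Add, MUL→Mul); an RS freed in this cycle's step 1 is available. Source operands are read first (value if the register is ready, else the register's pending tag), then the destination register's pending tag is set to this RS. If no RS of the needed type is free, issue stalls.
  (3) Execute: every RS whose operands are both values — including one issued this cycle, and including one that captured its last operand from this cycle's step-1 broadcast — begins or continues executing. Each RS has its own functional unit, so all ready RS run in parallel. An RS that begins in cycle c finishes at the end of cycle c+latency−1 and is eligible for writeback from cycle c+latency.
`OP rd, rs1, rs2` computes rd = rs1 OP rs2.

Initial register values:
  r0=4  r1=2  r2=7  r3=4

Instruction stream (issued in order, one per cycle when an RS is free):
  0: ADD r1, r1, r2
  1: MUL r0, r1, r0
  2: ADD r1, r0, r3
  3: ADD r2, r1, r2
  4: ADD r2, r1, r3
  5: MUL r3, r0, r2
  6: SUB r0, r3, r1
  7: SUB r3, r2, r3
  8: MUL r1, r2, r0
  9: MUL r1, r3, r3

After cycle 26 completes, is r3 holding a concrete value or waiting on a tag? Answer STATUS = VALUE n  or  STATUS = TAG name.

STATUS = VALUE -1540

c1: issue ADD r1<-Add1 | r0:4,r1:Add1,r2:7,r3:4
c2: issue MUL r0<-Mul1 | r0:Mul1,r1:Add1,r2:7,r3:4
c3: issue ADD r1<-Add2 | r0:Mul1,r1:Add2,r2:7,r3:4
c4: CDB Add1=9; issue ADD r2<-Add1 | r0:Mul1,r1:Add2,r2:Add1,r3:4
c5: stall | r0:Mul1,r1:Add2,r2:Add1,r3:4
c6: stall | r0:Mul1,r1:Add2,r2:Add1,r3:4
c7: stall | r0:Mul1,r1:Add2,r2:Add1,r3:4
c8: stall | r0:Mul1,r1:Add2,r2:Add1,r3:4
c9: CDB Mul1=36; stall | r0:36,r1:Add2,r2:Add1,r3:4
c10: stall | r0:36,r1:Add2,r2:Add1,r3:4
c11: stall | r0:36,r1:Add2,r2:Add1,r3:4
c12: CDB Add2=40; issue ADD r2<-Add2 | r0:36,r1:40,r2:Add2,r3:4
c13: issue MUL r3<-Mul1 | r0:36,r1:40,r2:Add2,r3:Mul1
c14: stall | r0:36,r1:40,r2:Add2,r3:Mul1
c15: CDB Add1=47; issue SUB r0<-Add1 | r0:Add1,r1:40,r2:Add2,r3:Mul1
c16: CDB Add2=44; issue SUB r3<-Add2 | r0:Add1,r1:40,r2:44,r3:Add2
c17: issue MUL r1<-Mul2 | r0:Add1,r1:Mul2,r2:44,r3:Add2
c18: stall | r0:Add1,r1:Mul2,r2:44,r3:Add2
c19: stall | r0:Add1,r1:Mul2,r2:44,r3:Add2
c20: stall | r0:Add1,r1:Mul2,r2:44,r3:Add2
c21: CDB Mul1=1584; issue MUL r1<-Mul1 | r0:Add1,r1:Mul1,r2:44,r3:Add2
c22: - | r0:Add1,r1:Mul1,r2:44,r3:Add2
c23: - | r0:Add1,r1:Mul1,r2:44,r3:Add2
c24: CDB Add1=1544 | r0:1544,r1:Mul1,r2:44,r3:Add2
c25: CDB Add2=-1540 | r0:1544,r1:Mul1,r2:44,r3:-1540
c26: - | r0:1544,r1:Mul1,r2:44,r3:-1540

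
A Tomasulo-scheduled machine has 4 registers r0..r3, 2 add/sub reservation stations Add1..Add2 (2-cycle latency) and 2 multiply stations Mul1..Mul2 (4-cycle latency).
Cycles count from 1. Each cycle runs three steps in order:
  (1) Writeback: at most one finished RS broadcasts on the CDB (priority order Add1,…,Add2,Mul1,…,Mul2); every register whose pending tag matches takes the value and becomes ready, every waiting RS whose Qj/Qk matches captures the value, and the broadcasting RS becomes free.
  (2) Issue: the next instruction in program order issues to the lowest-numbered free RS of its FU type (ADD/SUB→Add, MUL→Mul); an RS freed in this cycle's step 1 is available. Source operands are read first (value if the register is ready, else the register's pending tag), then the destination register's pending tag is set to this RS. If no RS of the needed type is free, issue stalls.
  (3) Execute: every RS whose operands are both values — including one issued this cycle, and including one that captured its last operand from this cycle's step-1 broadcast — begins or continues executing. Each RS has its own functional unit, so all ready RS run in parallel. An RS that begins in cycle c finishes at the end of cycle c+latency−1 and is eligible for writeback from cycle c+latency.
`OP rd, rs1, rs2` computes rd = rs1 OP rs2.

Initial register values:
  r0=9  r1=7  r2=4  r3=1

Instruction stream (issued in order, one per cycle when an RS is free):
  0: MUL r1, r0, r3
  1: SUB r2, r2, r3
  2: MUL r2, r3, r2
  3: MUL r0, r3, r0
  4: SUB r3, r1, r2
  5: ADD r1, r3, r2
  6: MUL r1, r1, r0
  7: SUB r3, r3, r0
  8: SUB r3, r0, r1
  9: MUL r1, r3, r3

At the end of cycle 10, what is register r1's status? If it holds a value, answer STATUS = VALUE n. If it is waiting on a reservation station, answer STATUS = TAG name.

  c1: issue MUL r1<-Mul1  regs: r0:9,r1:Mul1,r2:4,r3:1
  c2: issue SUB r2<-Add1  regs: r0:9,r1:Mul1,r2:Add1,r3:1
  c3: issue MUL r2<-Mul2  regs: r0:9,r1:Mul1,r2:Mul2,r3:1
  c4: CDB Add1=3; stall  regs: r0:9,r1:Mul1,r2:Mul2,r3:1
  c5: CDB Mul1=9; issue MUL r0<-Mul1  regs: r0:Mul1,r1:9,r2:Mul2,r3:1
  c6: issue SUB r3<-Add1  regs: r0:Mul1,r1:9,r2:Mul2,r3:Add1
  c7: issue ADD r1<-Add2  regs: r0:Mul1,r1:Add2,r2:Mul2,r3:Add1
  c8: CDB Mul2=3; issue MUL r1<-Mul2  regs: r0:Mul1,r1:Mul2,r2:3,r3:Add1
  c9: CDB Mul1=9; stall  regs: r0:9,r1:Mul2,r2:3,r3:Add1
  c10: CDB Add1=6; issue SUB r3<-Add1  regs: r0:9,r1:Mul2,r2:3,r3:Add1

STATUS = TAG Mul2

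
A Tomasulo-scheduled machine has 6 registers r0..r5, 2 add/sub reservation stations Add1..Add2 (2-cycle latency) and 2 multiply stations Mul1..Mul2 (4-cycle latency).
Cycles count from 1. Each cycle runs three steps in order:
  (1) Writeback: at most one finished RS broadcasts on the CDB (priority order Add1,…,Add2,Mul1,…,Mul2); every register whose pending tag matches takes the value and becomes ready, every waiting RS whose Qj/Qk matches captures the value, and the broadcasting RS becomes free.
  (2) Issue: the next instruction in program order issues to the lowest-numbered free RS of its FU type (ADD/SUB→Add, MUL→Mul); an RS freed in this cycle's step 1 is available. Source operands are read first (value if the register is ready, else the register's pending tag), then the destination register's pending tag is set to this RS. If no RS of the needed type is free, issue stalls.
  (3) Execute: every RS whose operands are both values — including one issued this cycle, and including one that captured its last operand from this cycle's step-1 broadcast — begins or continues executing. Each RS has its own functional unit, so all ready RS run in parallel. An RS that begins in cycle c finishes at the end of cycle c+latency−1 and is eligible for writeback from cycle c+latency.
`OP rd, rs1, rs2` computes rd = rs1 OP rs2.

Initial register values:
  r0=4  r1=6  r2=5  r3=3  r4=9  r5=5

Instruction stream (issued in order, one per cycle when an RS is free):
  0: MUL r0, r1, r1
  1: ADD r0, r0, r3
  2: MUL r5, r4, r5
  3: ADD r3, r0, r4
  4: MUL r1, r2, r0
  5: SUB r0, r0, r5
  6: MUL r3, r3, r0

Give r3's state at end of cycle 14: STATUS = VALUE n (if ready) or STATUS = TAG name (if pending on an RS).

  c1: issue MUL r0<-Mul1  regs: r0:Mul1,r1:6,r2:5,r3:3,r4:9,r5:5
  c2: issue ADD r0<-Add1  regs: r0:Add1,r1:6,r2:5,r3:3,r4:9,r5:5
  c3: issue MUL r5<-Mul2  regs: r0:Add1,r1:6,r2:5,r3:3,r4:9,r5:Mul2
  c4: issue ADD r3<-Add2  regs: r0:Add1,r1:6,r2:5,r3:Add2,r4:9,r5:Mul2
  c5: CDB Mul1=36; issue MUL r1<-Mul1  regs: r0:Add1,r1:Mul1,r2:5,r3:Add2,r4:9,r5:Mul2
  c6: stall  regs: r0:Add1,r1:Mul1,r2:5,r3:Add2,r4:9,r5:Mul2
  c7: CDB Add1=39; issue SUB r0<-Add1  regs: r0:Add1,r1:Mul1,r2:5,r3:Add2,r4:9,r5:Mul2
  c8: CDB Mul2=45; issue MUL r3<-Mul2  regs: r0:Add1,r1:Mul1,r2:5,r3:Mul2,r4:9,r5:45
  c9: CDB Add2=48  regs: r0:Add1,r1:Mul1,r2:5,r3:Mul2,r4:9,r5:45
  c10: CDB Add1=-6  regs: r0:-6,r1:Mul1,r2:5,r3:Mul2,r4:9,r5:45
  c11: CDB Mul1=195  regs: r0:-6,r1:195,r2:5,r3:Mul2,r4:9,r5:45
  c12: -  regs: r0:-6,r1:195,r2:5,r3:Mul2,r4:9,r5:45
  c13: -  regs: r0:-6,r1:195,r2:5,r3:Mul2,r4:9,r5:45
  c14: CDB Mul2=-288  regs: r0:-6,r1:195,r2:5,r3:-288,r4:9,r5:45

STATUS = VALUE -288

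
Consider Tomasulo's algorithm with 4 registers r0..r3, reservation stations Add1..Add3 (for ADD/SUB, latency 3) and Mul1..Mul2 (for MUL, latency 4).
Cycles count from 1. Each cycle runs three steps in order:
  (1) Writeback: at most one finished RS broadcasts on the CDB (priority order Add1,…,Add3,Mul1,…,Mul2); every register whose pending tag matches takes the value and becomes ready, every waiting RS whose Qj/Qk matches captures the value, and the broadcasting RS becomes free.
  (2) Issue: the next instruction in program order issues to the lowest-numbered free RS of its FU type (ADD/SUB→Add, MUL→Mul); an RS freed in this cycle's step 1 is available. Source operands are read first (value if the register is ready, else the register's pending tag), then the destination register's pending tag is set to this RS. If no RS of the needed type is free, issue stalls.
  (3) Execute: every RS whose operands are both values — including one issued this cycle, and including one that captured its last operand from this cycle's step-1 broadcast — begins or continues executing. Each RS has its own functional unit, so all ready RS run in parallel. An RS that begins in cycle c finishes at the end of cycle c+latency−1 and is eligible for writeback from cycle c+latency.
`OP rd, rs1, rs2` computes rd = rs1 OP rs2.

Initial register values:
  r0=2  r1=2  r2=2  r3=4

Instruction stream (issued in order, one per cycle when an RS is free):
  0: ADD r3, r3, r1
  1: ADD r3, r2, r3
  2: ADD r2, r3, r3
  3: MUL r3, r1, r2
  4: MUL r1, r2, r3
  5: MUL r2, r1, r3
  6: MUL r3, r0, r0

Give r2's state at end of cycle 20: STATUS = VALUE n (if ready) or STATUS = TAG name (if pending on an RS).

STATUS = TAG Mul1

cycle 1: issue ADD r3<-Add1 // r0:2,r1:2,r2:2,r3:Add1
cycle 2: issue ADD r3<-Add2 // r0:2,r1:2,r2:2,r3:Add2
cycle 3: issue ADD r2<-Add3 // r0:2,r1:2,r2:Add3,r3:Add2
cycle 4: CDB Add1=6; issue MUL r3<-Mul1 // r0:2,r1:2,r2:Add3,r3:Mul1
cycle 5: issue MUL r1<-Mul2 // r0:2,r1:Mul2,r2:Add3,r3:Mul1
cycle 6: stall // r0:2,r1:Mul2,r2:Add3,r3:Mul1
cycle 7: CDB Add2=8; stall // r0:2,r1:Mul2,r2:Add3,r3:Mul1
cycle 8: stall // r0:2,r1:Mul2,r2:Add3,r3:Mul1
cycle 9: stall // r0:2,r1:Mul2,r2:Add3,r3:Mul1
cycle 10: CDB Add3=16; stall // r0:2,r1:Mul2,r2:16,r3:Mul1
cycle 11: stall // r0:2,r1:Mul2,r2:16,r3:Mul1
cycle 12: stall // r0:2,r1:Mul2,r2:16,r3:Mul1
cycle 13: stall // r0:2,r1:Mul2,r2:16,r3:Mul1
cycle 14: CDB Mul1=32; issue MUL r2<-Mul1 // r0:2,r1:Mul2,r2:Mul1,r3:32
cycle 15: stall // r0:2,r1:Mul2,r2:Mul1,r3:32
cycle 16: stall // r0:2,r1:Mul2,r2:Mul1,r3:32
cycle 17: stall // r0:2,r1:Mul2,r2:Mul1,r3:32
cycle 18: CDB Mul2=512; issue MUL r3<-Mul2 // r0:2,r1:512,r2:Mul1,r3:Mul2
cycle 19: - // r0:2,r1:512,r2:Mul1,r3:Mul2
cycle 20: - // r0:2,r1:512,r2:Mul1,r3:Mul2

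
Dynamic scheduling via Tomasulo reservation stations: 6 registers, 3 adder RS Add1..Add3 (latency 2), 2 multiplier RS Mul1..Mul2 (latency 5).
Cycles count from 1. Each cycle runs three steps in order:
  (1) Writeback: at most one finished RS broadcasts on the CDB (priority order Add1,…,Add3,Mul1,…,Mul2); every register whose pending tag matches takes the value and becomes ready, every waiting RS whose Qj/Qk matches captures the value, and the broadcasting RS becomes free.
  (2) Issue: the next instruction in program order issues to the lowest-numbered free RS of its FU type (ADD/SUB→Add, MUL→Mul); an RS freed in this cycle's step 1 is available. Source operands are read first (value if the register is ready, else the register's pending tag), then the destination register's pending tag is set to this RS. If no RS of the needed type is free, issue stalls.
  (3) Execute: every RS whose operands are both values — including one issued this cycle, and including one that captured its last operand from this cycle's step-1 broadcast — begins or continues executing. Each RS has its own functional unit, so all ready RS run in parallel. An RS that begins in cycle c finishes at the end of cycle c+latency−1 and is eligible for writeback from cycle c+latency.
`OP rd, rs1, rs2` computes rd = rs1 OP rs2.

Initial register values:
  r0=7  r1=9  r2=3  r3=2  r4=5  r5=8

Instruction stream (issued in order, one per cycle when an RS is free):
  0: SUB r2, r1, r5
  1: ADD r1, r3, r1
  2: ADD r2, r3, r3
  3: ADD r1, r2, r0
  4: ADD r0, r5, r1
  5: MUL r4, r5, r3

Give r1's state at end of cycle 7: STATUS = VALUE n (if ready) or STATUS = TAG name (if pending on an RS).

cycle 1: issue SUB r2<-Add1 // r0:7,r1:9,r2:Add1,r3:2,r4:5,r5:8
cycle 2: issue ADD r1<-Add2 // r0:7,r1:Add2,r2:Add1,r3:2,r4:5,r5:8
cycle 3: CDB Add1=1; issue ADD r2<-Add1 // r0:7,r1:Add2,r2:Add1,r3:2,r4:5,r5:8
cycle 4: CDB Add2=11; issue ADD r1<-Add2 // r0:7,r1:Add2,r2:Add1,r3:2,r4:5,r5:8
cycle 5: CDB Add1=4; issue ADD r0<-Add1 // r0:Add1,r1:Add2,r2:4,r3:2,r4:5,r5:8
cycle 6: issue MUL r4<-Mul1 // r0:Add1,r1:Add2,r2:4,r3:2,r4:Mul1,r5:8
cycle 7: CDB Add2=11 // r0:Add1,r1:11,r2:4,r3:2,r4:Mul1,r5:8

STATUS = VALUE 11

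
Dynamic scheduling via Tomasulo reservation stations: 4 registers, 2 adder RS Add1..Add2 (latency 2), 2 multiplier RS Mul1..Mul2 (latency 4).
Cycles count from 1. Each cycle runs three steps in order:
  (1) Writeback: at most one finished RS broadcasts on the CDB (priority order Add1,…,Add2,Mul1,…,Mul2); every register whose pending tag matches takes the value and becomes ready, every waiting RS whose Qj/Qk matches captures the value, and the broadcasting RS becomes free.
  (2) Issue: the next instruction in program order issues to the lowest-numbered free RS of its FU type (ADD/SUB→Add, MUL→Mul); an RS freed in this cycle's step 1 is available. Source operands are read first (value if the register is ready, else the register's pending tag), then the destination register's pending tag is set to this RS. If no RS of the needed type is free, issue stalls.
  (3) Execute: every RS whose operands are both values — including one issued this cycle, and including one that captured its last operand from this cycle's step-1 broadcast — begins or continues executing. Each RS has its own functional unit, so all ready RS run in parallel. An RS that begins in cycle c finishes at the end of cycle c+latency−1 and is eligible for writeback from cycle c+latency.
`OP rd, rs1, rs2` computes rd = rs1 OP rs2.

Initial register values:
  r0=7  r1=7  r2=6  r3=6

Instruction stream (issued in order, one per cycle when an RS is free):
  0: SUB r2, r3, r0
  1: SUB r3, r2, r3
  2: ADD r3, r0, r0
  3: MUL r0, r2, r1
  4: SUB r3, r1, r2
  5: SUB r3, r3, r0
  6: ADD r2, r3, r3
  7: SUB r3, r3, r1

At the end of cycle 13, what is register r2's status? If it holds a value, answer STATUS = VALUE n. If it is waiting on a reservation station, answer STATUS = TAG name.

c1: issue SUB r2<-Add1 | r0:7,r1:7,r2:Add1,r3:6
c2: issue SUB r3<-Add2 | r0:7,r1:7,r2:Add1,r3:Add2
c3: CDB Add1=-1; issue ADD r3<-Add1 | r0:7,r1:7,r2:-1,r3:Add1
c4: issue MUL r0<-Mul1 | r0:Mul1,r1:7,r2:-1,r3:Add1
c5: CDB Add1=14; issue SUB r3<-Add1 | r0:Mul1,r1:7,r2:-1,r3:Add1
c6: CDB Add2=-7; issue SUB r3<-Add2 | r0:Mul1,r1:7,r2:-1,r3:Add2
c7: CDB Add1=8; issue ADD r2<-Add1 | r0:Mul1,r1:7,r2:Add1,r3:Add2
c8: CDB Mul1=-7; stall | r0:-7,r1:7,r2:Add1,r3:Add2
c9: stall | r0:-7,r1:7,r2:Add1,r3:Add2
c10: CDB Add2=15; issue SUB r3<-Add2 | r0:-7,r1:7,r2:Add1,r3:Add2
c11: - | r0:-7,r1:7,r2:Add1,r3:Add2
c12: CDB Add1=30 | r0:-7,r1:7,r2:30,r3:Add2
c13: CDB Add2=8 | r0:-7,r1:7,r2:30,r3:8

STATUS = VALUE 30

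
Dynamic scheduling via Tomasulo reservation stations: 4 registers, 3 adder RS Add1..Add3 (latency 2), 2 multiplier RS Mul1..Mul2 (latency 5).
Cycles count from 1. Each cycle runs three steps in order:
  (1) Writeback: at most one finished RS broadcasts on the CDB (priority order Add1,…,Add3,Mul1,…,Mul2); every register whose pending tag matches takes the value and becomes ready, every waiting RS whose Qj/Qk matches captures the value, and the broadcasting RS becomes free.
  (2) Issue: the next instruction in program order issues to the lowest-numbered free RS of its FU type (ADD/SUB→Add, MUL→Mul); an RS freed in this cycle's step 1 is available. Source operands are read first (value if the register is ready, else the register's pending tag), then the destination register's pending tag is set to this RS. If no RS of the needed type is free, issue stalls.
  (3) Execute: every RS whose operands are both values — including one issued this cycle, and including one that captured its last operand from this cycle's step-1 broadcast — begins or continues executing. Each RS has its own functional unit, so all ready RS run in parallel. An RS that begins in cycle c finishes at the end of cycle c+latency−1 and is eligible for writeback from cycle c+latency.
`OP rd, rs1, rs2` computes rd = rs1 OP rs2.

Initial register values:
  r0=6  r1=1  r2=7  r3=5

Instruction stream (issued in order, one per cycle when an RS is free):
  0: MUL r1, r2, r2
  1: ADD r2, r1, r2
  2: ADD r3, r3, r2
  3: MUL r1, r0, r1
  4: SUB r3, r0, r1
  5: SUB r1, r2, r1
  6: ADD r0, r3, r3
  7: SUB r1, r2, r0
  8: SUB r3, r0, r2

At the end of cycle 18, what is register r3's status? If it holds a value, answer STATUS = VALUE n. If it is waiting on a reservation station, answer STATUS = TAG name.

STATUS = TAG Add3

  c1: issue MUL r1<-Mul1  regs: r0:6,r1:Mul1,r2:7,r3:5
  c2: issue ADD r2<-Add1  regs: r0:6,r1:Mul1,r2:Add1,r3:5
  c3: issue ADD r3<-Add2  regs: r0:6,r1:Mul1,r2:Add1,r3:Add2
  c4: issue MUL r1<-Mul2  regs: r0:6,r1:Mul2,r2:Add1,r3:Add2
  c5: issue SUB r3<-Add3  regs: r0:6,r1:Mul2,r2:Add1,r3:Add3
  c6: CDB Mul1=49; stall  regs: r0:6,r1:Mul2,r2:Add1,r3:Add3
  c7: stall  regs: r0:6,r1:Mul2,r2:Add1,r3:Add3
  c8: CDB Add1=56; issue SUB r1<-Add1  regs: r0:6,r1:Add1,r2:56,r3:Add3
  c9: stall  regs: r0:6,r1:Add1,r2:56,r3:Add3
  c10: CDB Add2=61; issue ADD r0<-Add2  regs: r0:Add2,r1:Add1,r2:56,r3:Add3
  c11: CDB Mul2=294; stall  regs: r0:Add2,r1:Add1,r2:56,r3:Add3
  c12: stall  regs: r0:Add2,r1:Add1,r2:56,r3:Add3
  c13: CDB Add1=-238; issue SUB r1<-Add1  regs: r0:Add2,r1:Add1,r2:56,r3:Add3
  c14: CDB Add3=-288; issue SUB r3<-Add3  regs: r0:Add2,r1:Add1,r2:56,r3:Add3
  c15: -  regs: r0:Add2,r1:Add1,r2:56,r3:Add3
  c16: CDB Add2=-576  regs: r0:-576,r1:Add1,r2:56,r3:Add3
  c17: -  regs: r0:-576,r1:Add1,r2:56,r3:Add3
  c18: CDB Add1=632  regs: r0:-576,r1:632,r2:56,r3:Add3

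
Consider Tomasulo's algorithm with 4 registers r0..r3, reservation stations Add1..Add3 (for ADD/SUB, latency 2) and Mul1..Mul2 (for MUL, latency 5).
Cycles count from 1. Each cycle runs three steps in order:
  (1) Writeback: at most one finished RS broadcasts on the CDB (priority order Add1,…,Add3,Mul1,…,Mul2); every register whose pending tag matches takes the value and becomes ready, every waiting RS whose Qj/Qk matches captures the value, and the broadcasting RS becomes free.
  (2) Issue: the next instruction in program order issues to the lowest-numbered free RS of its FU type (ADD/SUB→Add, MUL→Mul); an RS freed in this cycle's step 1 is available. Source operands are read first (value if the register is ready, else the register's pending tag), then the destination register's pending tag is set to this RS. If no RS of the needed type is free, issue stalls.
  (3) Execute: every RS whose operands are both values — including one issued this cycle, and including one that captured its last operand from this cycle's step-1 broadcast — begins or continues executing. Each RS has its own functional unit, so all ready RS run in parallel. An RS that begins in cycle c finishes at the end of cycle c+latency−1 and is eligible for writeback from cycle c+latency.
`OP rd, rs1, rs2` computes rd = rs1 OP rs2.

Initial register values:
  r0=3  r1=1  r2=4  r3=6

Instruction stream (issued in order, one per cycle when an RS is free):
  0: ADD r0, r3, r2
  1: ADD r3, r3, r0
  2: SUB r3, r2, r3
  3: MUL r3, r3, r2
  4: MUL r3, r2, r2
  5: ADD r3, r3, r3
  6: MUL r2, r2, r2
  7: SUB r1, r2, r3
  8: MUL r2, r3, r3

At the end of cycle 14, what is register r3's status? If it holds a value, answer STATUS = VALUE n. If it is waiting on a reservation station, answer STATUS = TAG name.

c1: issue ADD r0<-Add1 | r0:Add1,r1:1,r2:4,r3:6
c2: issue ADD r3<-Add2 | r0:Add1,r1:1,r2:4,r3:Add2
c3: CDB Add1=10; issue SUB r3<-Add1 | r0:10,r1:1,r2:4,r3:Add1
c4: issue MUL r3<-Mul1 | r0:10,r1:1,r2:4,r3:Mul1
c5: CDB Add2=16; issue MUL r3<-Mul2 | r0:10,r1:1,r2:4,r3:Mul2
c6: issue ADD r3<-Add2 | r0:10,r1:1,r2:4,r3:Add2
c7: CDB Add1=-12; stall | r0:10,r1:1,r2:4,r3:Add2
c8: stall | r0:10,r1:1,r2:4,r3:Add2
c9: stall | r0:10,r1:1,r2:4,r3:Add2
c10: CDB Mul2=16; issue MUL r2<-Mul2 | r0:10,r1:1,r2:Mul2,r3:Add2
c11: issue SUB r1<-Add1 | r0:10,r1:Add1,r2:Mul2,r3:Add2
c12: CDB Add2=32; stall | r0:10,r1:Add1,r2:Mul2,r3:32
c13: CDB Mul1=-48; issue MUL r2<-Mul1 | r0:10,r1:Add1,r2:Mul1,r3:32
c14: - | r0:10,r1:Add1,r2:Mul1,r3:32

STATUS = VALUE 32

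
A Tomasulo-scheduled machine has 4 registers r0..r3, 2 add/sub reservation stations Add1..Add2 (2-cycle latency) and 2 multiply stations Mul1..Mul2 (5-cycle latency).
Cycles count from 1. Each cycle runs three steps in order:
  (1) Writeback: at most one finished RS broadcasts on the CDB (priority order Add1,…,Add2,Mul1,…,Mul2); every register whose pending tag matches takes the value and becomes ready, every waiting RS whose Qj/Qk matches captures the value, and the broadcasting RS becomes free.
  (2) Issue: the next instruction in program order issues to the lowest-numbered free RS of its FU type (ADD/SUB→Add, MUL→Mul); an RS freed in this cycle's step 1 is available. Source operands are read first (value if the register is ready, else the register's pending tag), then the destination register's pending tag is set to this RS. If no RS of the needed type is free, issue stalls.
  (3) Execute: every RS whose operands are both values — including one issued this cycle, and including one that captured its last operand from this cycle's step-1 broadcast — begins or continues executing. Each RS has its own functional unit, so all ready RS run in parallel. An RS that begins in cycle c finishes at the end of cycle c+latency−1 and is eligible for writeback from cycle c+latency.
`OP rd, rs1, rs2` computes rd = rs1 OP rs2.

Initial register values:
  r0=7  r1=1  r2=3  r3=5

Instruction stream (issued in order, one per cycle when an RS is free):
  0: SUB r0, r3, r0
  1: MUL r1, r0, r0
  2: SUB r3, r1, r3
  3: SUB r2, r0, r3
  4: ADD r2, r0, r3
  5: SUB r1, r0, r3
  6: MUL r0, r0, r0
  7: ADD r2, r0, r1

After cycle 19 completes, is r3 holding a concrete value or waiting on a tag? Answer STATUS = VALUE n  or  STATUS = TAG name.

STATUS = VALUE -1

cycle 1: issue SUB r0<-Add1 // r0:Add1,r1:1,r2:3,r3:5
cycle 2: issue MUL r1<-Mul1 // r0:Add1,r1:Mul1,r2:3,r3:5
cycle 3: CDB Add1=-2; issue SUB r3<-Add1 // r0:-2,r1:Mul1,r2:3,r3:Add1
cycle 4: issue SUB r2<-Add2 // r0:-2,r1:Mul1,r2:Add2,r3:Add1
cycle 5: stall // r0:-2,r1:Mul1,r2:Add2,r3:Add1
cycle 6: stall // r0:-2,r1:Mul1,r2:Add2,r3:Add1
cycle 7: stall // r0:-2,r1:Mul1,r2:Add2,r3:Add1
cycle 8: CDB Mul1=4; stall // r0:-2,r1:4,r2:Add2,r3:Add1
cycle 9: stall // r0:-2,r1:4,r2:Add2,r3:Add1
cycle 10: CDB Add1=-1; issue ADD r2<-Add1 // r0:-2,r1:4,r2:Add1,r3:-1
cycle 11: stall // r0:-2,r1:4,r2:Add1,r3:-1
cycle 12: CDB Add1=-3; issue SUB r1<-Add1 // r0:-2,r1:Add1,r2:-3,r3:-1
cycle 13: CDB Add2=-1; issue MUL r0<-Mul1 // r0:Mul1,r1:Add1,r2:-3,r3:-1
cycle 14: CDB Add1=-1; issue ADD r2<-Add1 // r0:Mul1,r1:-1,r2:Add1,r3:-1
cycle 15: - // r0:Mul1,r1:-1,r2:Add1,r3:-1
cycle 16: - // r0:Mul1,r1:-1,r2:Add1,r3:-1
cycle 17: - // r0:Mul1,r1:-1,r2:Add1,r3:-1
cycle 18: CDB Mul1=4 // r0:4,r1:-1,r2:Add1,r3:-1
cycle 19: - // r0:4,r1:-1,r2:Add1,r3:-1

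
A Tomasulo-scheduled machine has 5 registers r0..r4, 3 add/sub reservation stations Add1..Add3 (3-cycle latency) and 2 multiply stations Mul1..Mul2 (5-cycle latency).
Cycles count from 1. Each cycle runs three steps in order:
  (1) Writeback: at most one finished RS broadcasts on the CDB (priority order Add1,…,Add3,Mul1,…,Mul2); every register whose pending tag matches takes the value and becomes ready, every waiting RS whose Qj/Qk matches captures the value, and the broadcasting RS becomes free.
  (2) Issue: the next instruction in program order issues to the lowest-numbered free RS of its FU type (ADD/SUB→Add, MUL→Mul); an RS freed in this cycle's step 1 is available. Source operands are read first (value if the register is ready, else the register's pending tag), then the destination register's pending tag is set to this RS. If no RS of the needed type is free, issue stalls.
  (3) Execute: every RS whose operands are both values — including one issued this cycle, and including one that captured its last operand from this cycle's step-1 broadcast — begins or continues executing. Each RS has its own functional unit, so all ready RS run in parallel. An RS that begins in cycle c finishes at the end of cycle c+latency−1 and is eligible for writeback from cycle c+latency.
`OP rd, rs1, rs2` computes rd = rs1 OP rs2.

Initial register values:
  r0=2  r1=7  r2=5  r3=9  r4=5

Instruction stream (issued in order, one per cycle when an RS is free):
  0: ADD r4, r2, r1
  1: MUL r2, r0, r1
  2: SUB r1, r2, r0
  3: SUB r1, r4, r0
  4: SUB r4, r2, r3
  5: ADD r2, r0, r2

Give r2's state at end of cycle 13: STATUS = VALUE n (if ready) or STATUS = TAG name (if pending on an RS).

  c1: issue ADD r4<-Add1  regs: r0:2,r1:7,r2:5,r3:9,r4:Add1
  c2: issue MUL r2<-Mul1  regs: r0:2,r1:7,r2:Mul1,r3:9,r4:Add1
  c3: issue SUB r1<-Add2  regs: r0:2,r1:Add2,r2:Mul1,r3:9,r4:Add1
  c4: CDB Add1=12; issue SUB r1<-Add1  regs: r0:2,r1:Add1,r2:Mul1,r3:9,r4:12
  c5: issue SUB r4<-Add3  regs: r0:2,r1:Add1,r2:Mul1,r3:9,r4:Add3
  c6: stall  regs: r0:2,r1:Add1,r2:Mul1,r3:9,r4:Add3
  c7: CDB Add1=10; issue ADD r2<-Add1  regs: r0:2,r1:10,r2:Add1,r3:9,r4:Add3
  c8: CDB Mul1=14  regs: r0:2,r1:10,r2:Add1,r3:9,r4:Add3
  c9: -  regs: r0:2,r1:10,r2:Add1,r3:9,r4:Add3
  c10: -  regs: r0:2,r1:10,r2:Add1,r3:9,r4:Add3
  c11: CDB Add1=16  regs: r0:2,r1:10,r2:16,r3:9,r4:Add3
  c12: CDB Add2=12  regs: r0:2,r1:10,r2:16,r3:9,r4:Add3
  c13: CDB Add3=5  regs: r0:2,r1:10,r2:16,r3:9,r4:5

STATUS = VALUE 16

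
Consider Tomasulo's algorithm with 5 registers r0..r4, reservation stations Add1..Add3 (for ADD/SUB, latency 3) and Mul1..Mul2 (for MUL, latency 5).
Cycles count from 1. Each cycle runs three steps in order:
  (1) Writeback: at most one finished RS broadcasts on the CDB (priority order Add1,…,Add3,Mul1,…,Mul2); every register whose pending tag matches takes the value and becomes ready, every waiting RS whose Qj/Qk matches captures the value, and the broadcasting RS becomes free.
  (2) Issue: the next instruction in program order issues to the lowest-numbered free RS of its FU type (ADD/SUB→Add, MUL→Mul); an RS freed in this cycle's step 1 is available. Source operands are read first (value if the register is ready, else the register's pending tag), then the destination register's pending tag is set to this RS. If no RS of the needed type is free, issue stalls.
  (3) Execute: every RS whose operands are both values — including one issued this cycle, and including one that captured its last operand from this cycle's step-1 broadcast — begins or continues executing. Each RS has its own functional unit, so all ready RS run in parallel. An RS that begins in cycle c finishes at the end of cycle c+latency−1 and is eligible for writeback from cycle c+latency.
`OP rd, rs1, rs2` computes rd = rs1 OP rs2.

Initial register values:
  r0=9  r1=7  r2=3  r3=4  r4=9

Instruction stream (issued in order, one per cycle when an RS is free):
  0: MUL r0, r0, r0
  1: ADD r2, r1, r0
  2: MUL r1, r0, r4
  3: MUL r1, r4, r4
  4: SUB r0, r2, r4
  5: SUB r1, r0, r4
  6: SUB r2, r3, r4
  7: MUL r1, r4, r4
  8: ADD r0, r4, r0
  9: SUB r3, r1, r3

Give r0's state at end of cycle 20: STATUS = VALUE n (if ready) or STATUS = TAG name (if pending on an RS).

STATUS = VALUE 88

c1: issue MUL r0<-Mul1 | r0:Mul1,r1:7,r2:3,r3:4,r4:9
c2: issue ADD r2<-Add1 | r0:Mul1,r1:7,r2:Add1,r3:4,r4:9
c3: issue MUL r1<-Mul2 | r0:Mul1,r1:Mul2,r2:Add1,r3:4,r4:9
c4: stall | r0:Mul1,r1:Mul2,r2:Add1,r3:4,r4:9
c5: stall | r0:Mul1,r1:Mul2,r2:Add1,r3:4,r4:9
c6: CDB Mul1=81; issue MUL r1<-Mul1 | r0:81,r1:Mul1,r2:Add1,r3:4,r4:9
c7: issue SUB r0<-Add2 | r0:Add2,r1:Mul1,r2:Add1,r3:4,r4:9
c8: issue SUB r1<-Add3 | r0:Add2,r1:Add3,r2:Add1,r3:4,r4:9
c9: CDB Add1=88; issue SUB r2<-Add1 | r0:Add2,r1:Add3,r2:Add1,r3:4,r4:9
c10: stall | r0:Add2,r1:Add3,r2:Add1,r3:4,r4:9
c11: CDB Mul1=81; issue MUL r1<-Mul1 | r0:Add2,r1:Mul1,r2:Add1,r3:4,r4:9
c12: CDB Add1=-5; issue ADD r0<-Add1 | r0:Add1,r1:Mul1,r2:-5,r3:4,r4:9
c13: CDB Add2=79; issue SUB r3<-Add2 | r0:Add1,r1:Mul1,r2:-5,r3:Add2,r4:9
c14: CDB Mul2=729 | r0:Add1,r1:Mul1,r2:-5,r3:Add2,r4:9
c15: - | r0:Add1,r1:Mul1,r2:-5,r3:Add2,r4:9
c16: CDB Add1=88 | r0:88,r1:Mul1,r2:-5,r3:Add2,r4:9
c17: CDB Add3=70 | r0:88,r1:Mul1,r2:-5,r3:Add2,r4:9
c18: CDB Mul1=81 | r0:88,r1:81,r2:-5,r3:Add2,r4:9
c19: - | r0:88,r1:81,r2:-5,r3:Add2,r4:9
c20: - | r0:88,r1:81,r2:-5,r3:Add2,r4:9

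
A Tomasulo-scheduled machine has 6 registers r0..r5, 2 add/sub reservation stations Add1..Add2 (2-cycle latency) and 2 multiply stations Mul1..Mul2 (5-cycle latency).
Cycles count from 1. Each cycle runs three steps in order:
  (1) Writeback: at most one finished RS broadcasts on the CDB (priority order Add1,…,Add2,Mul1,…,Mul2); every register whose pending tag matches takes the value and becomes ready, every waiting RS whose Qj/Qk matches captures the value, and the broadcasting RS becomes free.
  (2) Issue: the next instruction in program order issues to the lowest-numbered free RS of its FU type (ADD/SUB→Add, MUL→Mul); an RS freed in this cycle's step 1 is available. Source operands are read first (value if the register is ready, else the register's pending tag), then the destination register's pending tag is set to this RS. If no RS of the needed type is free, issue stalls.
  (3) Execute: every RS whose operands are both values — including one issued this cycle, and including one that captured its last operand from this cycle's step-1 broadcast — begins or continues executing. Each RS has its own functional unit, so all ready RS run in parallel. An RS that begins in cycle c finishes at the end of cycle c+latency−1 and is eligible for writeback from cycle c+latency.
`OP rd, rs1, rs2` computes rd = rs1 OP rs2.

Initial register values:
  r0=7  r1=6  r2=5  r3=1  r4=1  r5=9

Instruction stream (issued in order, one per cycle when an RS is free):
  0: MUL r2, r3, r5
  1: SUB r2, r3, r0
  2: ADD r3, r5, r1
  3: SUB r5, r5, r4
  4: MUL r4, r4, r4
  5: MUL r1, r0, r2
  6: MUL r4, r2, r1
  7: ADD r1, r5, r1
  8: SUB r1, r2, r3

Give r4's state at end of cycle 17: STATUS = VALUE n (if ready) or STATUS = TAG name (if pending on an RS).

c1: issue MUL r2<-Mul1 | r0:7,r1:6,r2:Mul1,r3:1,r4:1,r5:9
c2: issue SUB r2<-Add1 | r0:7,r1:6,r2:Add1,r3:1,r4:1,r5:9
c3: issue ADD r3<-Add2 | r0:7,r1:6,r2:Add1,r3:Add2,r4:1,r5:9
c4: CDB Add1=-6; issue SUB r5<-Add1 | r0:7,r1:6,r2:-6,r3:Add2,r4:1,r5:Add1
c5: CDB Add2=15; issue MUL r4<-Mul2 | r0:7,r1:6,r2:-6,r3:15,r4:Mul2,r5:Add1
c6: CDB Add1=8; stall | r0:7,r1:6,r2:-6,r3:15,r4:Mul2,r5:8
c7: CDB Mul1=9; issue MUL r1<-Mul1 | r0:7,r1:Mul1,r2:-6,r3:15,r4:Mul2,r5:8
c8: stall | r0:7,r1:Mul1,r2:-6,r3:15,r4:Mul2,r5:8
c9: stall | r0:7,r1:Mul1,r2:-6,r3:15,r4:Mul2,r5:8
c10: CDB Mul2=1; issue MUL r4<-Mul2 | r0:7,r1:Mul1,r2:-6,r3:15,r4:Mul2,r5:8
c11: issue ADD r1<-Add1 | r0:7,r1:Add1,r2:-6,r3:15,r4:Mul2,r5:8
c12: CDB Mul1=-42; issue SUB r1<-Add2 | r0:7,r1:Add2,r2:-6,r3:15,r4:Mul2,r5:8
c13: - | r0:7,r1:Add2,r2:-6,r3:15,r4:Mul2,r5:8
c14: CDB Add1=-34 | r0:7,r1:Add2,r2:-6,r3:15,r4:Mul2,r5:8
c15: CDB Add2=-21 | r0:7,r1:-21,r2:-6,r3:15,r4:Mul2,r5:8
c16: - | r0:7,r1:-21,r2:-6,r3:15,r4:Mul2,r5:8
c17: CDB Mul2=252 | r0:7,r1:-21,r2:-6,r3:15,r4:252,r5:8

STATUS = VALUE 252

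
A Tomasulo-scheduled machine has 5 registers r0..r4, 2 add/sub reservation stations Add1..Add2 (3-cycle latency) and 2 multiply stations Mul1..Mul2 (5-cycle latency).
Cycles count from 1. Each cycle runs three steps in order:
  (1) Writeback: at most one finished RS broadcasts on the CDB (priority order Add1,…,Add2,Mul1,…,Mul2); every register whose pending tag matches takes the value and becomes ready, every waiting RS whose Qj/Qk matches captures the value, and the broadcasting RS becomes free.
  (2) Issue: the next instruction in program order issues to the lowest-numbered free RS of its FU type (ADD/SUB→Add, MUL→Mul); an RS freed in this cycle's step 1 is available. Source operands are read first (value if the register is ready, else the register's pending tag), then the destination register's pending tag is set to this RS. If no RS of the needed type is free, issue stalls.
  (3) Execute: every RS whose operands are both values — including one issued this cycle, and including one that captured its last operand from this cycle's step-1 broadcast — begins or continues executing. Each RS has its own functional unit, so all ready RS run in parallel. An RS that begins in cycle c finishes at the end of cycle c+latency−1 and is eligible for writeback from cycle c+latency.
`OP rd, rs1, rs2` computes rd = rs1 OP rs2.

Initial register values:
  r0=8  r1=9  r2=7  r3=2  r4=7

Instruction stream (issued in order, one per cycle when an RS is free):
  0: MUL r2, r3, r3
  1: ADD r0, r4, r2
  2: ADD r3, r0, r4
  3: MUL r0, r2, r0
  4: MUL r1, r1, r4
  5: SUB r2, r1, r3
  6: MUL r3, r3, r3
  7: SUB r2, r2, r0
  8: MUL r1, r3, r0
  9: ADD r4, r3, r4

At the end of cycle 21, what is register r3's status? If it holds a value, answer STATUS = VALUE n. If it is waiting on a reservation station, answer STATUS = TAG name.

STATUS = VALUE 324

  c1: issue MUL r2<-Mul1  regs: r0:8,r1:9,r2:Mul1,r3:2,r4:7
  c2: issue ADD r0<-Add1  regs: r0:Add1,r1:9,r2:Mul1,r3:2,r4:7
  c3: issue ADD r3<-Add2  regs: r0:Add1,r1:9,r2:Mul1,r3:Add2,r4:7
  c4: issue MUL r0<-Mul2  regs: r0:Mul2,r1:9,r2:Mul1,r3:Add2,r4:7
  c5: stall  regs: r0:Mul2,r1:9,r2:Mul1,r3:Add2,r4:7
  c6: CDB Mul1=4; issue MUL r1<-Mul1  regs: r0:Mul2,r1:Mul1,r2:4,r3:Add2,r4:7
  c7: stall  regs: r0:Mul2,r1:Mul1,r2:4,r3:Add2,r4:7
  c8: stall  regs: r0:Mul2,r1:Mul1,r2:4,r3:Add2,r4:7
  c9: CDB Add1=11; issue SUB r2<-Add1  regs: r0:Mul2,r1:Mul1,r2:Add1,r3:Add2,r4:7
  c10: stall  regs: r0:Mul2,r1:Mul1,r2:Add1,r3:Add2,r4:7
  c11: CDB Mul1=63; issue MUL r3<-Mul1  regs: r0:Mul2,r1:63,r2:Add1,r3:Mul1,r4:7
  c12: CDB Add2=18; issue SUB r2<-Add2  regs: r0:Mul2,r1:63,r2:Add2,r3:Mul1,r4:7
  c13: stall  regs: r0:Mul2,r1:63,r2:Add2,r3:Mul1,r4:7
  c14: CDB Mul2=44; issue MUL r1<-Mul2  regs: r0:44,r1:Mul2,r2:Add2,r3:Mul1,r4:7
  c15: CDB Add1=45; issue ADD r4<-Add1  regs: r0:44,r1:Mul2,r2:Add2,r3:Mul1,r4:Add1
  c16: -  regs: r0:44,r1:Mul2,r2:Add2,r3:Mul1,r4:Add1
  c17: CDB Mul1=324  regs: r0:44,r1:Mul2,r2:Add2,r3:324,r4:Add1
  c18: CDB Add2=1  regs: r0:44,r1:Mul2,r2:1,r3:324,r4:Add1
  c19: -  regs: r0:44,r1:Mul2,r2:1,r3:324,r4:Add1
  c20: CDB Add1=331  regs: r0:44,r1:Mul2,r2:1,r3:324,r4:331
  c21: -  regs: r0:44,r1:Mul2,r2:1,r3:324,r4:331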